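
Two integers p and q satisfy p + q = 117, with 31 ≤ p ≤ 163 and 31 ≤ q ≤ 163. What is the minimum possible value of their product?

Since p + q is fixed, pushing one of them to its bound minimizes the product.
The extreme feasible split is p = 31, q = 86, giving pq = 2666.

2666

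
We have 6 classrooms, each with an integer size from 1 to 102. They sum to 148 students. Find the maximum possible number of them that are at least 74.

1

Suppose k of them are at least 74. Those contribute at least 74 each and the other 6 − k at least 1 each.
So the total is at least 74k + 1(6 − k) = 6 + 73k. This must be ≤ 148, giving k ≤ 1.
k = 1 is achieved by 1 value at 74 and 5 at 1, total 79; add 69 to one value (staying below 74) to reach 148.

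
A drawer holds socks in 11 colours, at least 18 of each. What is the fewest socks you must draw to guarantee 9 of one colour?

89

You could draw 8 of every colour without reaching 9 of any — 88 in all.
One more forces 9 of some colour, so 88 + 1 = 89.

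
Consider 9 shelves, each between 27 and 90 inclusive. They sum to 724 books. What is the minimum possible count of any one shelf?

To make one shelf as small as possible, make the other 8 as large as possible.
The other 8 can take up 8 × 90 = 720 ≥ 724 − 27, so one shelf can sit at its floor of 27.
Achievable: one at 27 and the other 8 totalling 697, which fits since 8 × 27 ≤ 697 ≤ 8 × 90.

27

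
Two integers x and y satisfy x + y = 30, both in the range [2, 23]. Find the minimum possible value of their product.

For a fixed sum, xy is smallest when x and y are as far apart as possible.
At the endpoint x = 7, y = 30 − 7 = 23, so xy = 7 × 23 = 161.

161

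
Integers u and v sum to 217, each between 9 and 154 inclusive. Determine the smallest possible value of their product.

9702

Since u + v is fixed, pushing one of them to its bound minimizes the product.
At the endpoint u = 63, v = 217 − 63 = 154, so uv = 63 × 154 = 9702.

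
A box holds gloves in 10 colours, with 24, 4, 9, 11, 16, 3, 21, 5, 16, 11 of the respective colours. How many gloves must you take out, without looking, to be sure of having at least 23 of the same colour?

119

In the worst case you take as many as possible of each colour without reaching 23: 22 + 4 + 9 + 11 + 16 + 3 + 21 + 5 + 16 + 11 = 118.
The next one must give 23 of some colour, so 118 + 1 = 119.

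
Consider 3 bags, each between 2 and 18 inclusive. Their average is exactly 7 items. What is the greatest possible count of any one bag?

To make one bag as large as possible, make the other 2 as small as possible.
The total is 3 × 7 = 21.
The other 2 contribute at least 2 × 2 = 4, leaving at most 21 − 4 = 17.
Since 17 ≤ 18, this is achievable: one at 17 and 2 at 2.

17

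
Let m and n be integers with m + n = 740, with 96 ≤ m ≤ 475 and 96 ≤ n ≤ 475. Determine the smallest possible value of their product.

125875

For a fixed sum, mn is smallest when m and n are as far apart as possible.
The extreme feasible split is m = 265, n = 475, giving mn = 125875.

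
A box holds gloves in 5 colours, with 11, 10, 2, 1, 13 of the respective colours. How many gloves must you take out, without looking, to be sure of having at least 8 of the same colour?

In the worst case you take as many as possible of each colour without reaching 8: 7 + 7 + 2 + 1 + 7 = 24.
The next one must give 8 of some colour, so 24 + 1 = 25.

25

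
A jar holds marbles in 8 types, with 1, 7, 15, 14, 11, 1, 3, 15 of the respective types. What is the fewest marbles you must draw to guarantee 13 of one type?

In the worst case you take as many as possible of each type without reaching 13: 1 + 7 + 12 + 12 + 11 + 1 + 3 + 12 = 59.
The next one must give 13 of some type, so 59 + 1 = 60.

60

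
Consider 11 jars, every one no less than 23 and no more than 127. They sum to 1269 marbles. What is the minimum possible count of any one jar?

23

To make one jar as small as possible, make the other 10 as large as possible.
The other 10 can take up 10 × 127 = 1270 ≥ 1269 − 23, so one jar can sit at its floor of 23.
Achievable: one at 23 and the other 10 totalling 1246, which fits since 10 × 23 ≤ 1246 ≤ 10 × 127.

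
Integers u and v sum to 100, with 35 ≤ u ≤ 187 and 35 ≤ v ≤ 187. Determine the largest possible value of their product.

2500

For a fixed sum, the product uv is largest when u and v are as close as possible.
Taking u = 50 and v = 50 (both in [35, 187]) gives uv = 2500.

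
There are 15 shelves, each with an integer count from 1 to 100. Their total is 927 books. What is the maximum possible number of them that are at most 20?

7

Each value at 20 or below falls at least 100 − 20 = 80 short of the ceiling 100.
The ceiling total is 15 × 100 = 1500, and we need 927, so at most ⌊(1500 − 927)/80⌋ = 7 can be that low.
k = 7 is achieved by 7 values at 20 and 8 at 100, total 940; lower one of the 100's by 13 (still > 20) to reach 927.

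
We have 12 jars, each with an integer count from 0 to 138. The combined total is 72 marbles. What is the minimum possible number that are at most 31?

10

Let j be the number exceeding 31. Then the total is ≥ 32·j + 0·(12 − j) = 0 + 32j.
So 32j ≤ 72 and j ≤ 2; hence at least 12 − 2 = 10 are ≤ 31.
Exactly 10 works: 10 values at 0 and 2 at 32 total 64; raise one of the low values by 8 (still ≤ 31) to hit 72.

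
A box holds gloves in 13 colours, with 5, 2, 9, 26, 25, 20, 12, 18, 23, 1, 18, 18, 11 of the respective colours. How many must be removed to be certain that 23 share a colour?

181

In the worst case you take as many as possible of each colour without reaching 23: 5 + 2 + 9 + 22 + 22 + 20 + 12 + 18 + 22 + 1 + 18 + 18 + 11 = 180.
The next one must give 23 of some colour, so 180 + 1 = 181.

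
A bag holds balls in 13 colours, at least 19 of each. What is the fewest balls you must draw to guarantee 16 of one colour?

196

In the worst case you draw 15 of each of the 13 colours: 13 × 15 = 195.
One more forces 16 of some colour, so 195 + 1 = 196.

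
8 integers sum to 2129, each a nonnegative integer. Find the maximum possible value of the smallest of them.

The average is 2129/8 < 267, so some value is ≤ 266.
Taking 7 copies of 266 and 1 copy of 267 gives exactly 2129, so 266 is attained.

266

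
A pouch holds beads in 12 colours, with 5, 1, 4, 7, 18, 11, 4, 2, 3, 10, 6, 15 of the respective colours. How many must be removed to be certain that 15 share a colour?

82

In the worst case you take as many as possible of each colour without reaching 15: 5 + 1 + 4 + 7 + 14 + 11 + 4 + 2 + 3 + 10 + 6 + 14 = 81.
The next one must give 15 of some colour, so 81 + 1 = 82.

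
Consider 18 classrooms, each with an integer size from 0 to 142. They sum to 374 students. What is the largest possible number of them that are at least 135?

If k of the values are ≥ 135, the total is ≥ 135k + 0(18 − k).
Setting 135k + 0(18 − k) ≤ 374 gives 135k ≤ 374, so k ≤ 2.
k = 2 is achieved by 2 values at 135 and 16 at 0, total 270; add 104 to one value (staying below 135) to reach 374.

2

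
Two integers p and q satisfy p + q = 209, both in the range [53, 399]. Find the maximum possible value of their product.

pq = p(209 − p) is maximized when p is as near 209/2 as the bounds allow.
Taking p = 104 and q = 105 (both in [53, 399]) gives pq = 10920.

10920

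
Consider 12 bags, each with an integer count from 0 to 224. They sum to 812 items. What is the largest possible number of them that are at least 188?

If k of the values are ≥ 188, the total is ≥ 188k + 0(12 − k).
Setting 188k + 0(12 − k) ≤ 812 gives 188k ≤ 812, so k ≤ 4.
k = 4 is achieved by 4 values at 188 and 8 at 0, total 752; add 60 to one value (staying below 188) to reach 812.

4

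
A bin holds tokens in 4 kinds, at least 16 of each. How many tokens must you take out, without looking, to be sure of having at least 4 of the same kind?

You could draw 3 of every kind without reaching 4 of any — 12 in all.
One more forces 4 of some kind, so 12 + 1 = 13.

13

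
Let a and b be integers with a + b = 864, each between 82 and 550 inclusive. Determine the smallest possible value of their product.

ab = a(864 − a) is concave in a, so over [314, 550] it is minimized at an endpoint.
At the endpoint a = 314, b = 864 − 314 = 550, so ab = 314 × 550 = 172700.

172700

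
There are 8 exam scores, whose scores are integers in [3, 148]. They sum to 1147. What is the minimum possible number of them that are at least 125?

Suppose at most 8 − j of them reach 125; then j values are ≤ 124 and the rest ≤ 148.
The total is then ≤ 124·j + 148·(8 − j) = 1184 − 24j. For this to be ≥ 1147 we need j ≤ 1, so at least 8 − 1 = 7 must reach 125.
Exactly 7 works: 7 values at 148 and 1 at 124 total 1160; lower one of the high values by 13 (still ≥ 125) to hit 1147.

7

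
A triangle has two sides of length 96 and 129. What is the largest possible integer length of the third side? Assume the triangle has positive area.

224

The third side must be less than 96 + 129 = 225.
The largest integer below 225 is 224.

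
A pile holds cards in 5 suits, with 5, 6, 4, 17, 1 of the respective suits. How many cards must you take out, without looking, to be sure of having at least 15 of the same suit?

In the worst case you take as many as possible of each suit without reaching 15: 5 + 6 + 4 + 14 + 1 = 30.
The next one must give 15 of some suit, so 30 + 1 = 31.

31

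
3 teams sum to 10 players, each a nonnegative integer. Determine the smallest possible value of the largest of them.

The 3 values sum to 10, so their maximum is at least ⌈10/3⌉ = 4.
Taking 2 copies of 3 and 1 copy of 4 gives exactly 10, so 4 is attained.

4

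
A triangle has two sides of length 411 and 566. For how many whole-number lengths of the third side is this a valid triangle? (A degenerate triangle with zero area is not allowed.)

The triangle inequality gives |411 − 566| < c < 411 + 566, i.e. 155 < c < 977.
So c can be any integer from 156 to 976: 821 values.

821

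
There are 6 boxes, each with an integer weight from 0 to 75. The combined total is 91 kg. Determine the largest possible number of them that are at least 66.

Suppose k of them are at least 66. Those contribute at least 66 each and the other 6 − k at least 0 each.
So the total is at least 66k + 0(6 − k) = 0 + 66k. This must be ≤ 91, giving k ≤ 1.
k = 1 is achieved by 1 value at 66 and 5 at 0, total 66; add 25 to one value (staying below 66) to reach 91.

1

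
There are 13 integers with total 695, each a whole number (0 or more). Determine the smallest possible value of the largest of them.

If every one of the 13 were at most 53, the total would be at most 13 × 53 = 689 < 695.
Equality holds with 6 values of 54 and 7 values of 53.

54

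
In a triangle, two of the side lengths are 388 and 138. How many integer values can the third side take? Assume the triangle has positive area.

The triangle inequality gives |388 − 138| < c < 388 + 138, i.e. 250 < c < 526.
So c can be any integer from 251 to 525: 275 values.

275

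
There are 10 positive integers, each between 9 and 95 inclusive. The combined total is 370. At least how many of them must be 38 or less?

1

Let j be the number exceeding 38. Then the total is ≥ 39·j + 9·(10 − j) = 90 + 30j.
So 30j ≤ 280 and j ≤ 9; hence at least 10 − 9 = 1 are ≤ 38.
Exactly 1 works: 1 value at 9 and 9 at 39 total 360; raise one of the low values by 10 (still ≤ 38) to hit 370.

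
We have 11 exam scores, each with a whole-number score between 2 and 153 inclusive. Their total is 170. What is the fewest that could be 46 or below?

Each value above 46 is at least 47, contributing at least 47 − 2 = 45 above the floor 2.
The sum exceeds the floor total 22 by 148, so at most ⌊148/45⌋ = 3 exceed 46, and at least 8 are ≤ 46.
Exactly 8 works: 8 values at 2 and 3 at 47 total 157; raise one of the low values by 13 (still ≤ 46) to hit 170.

8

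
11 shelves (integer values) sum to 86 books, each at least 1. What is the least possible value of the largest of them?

The 11 values sum to 86, so their maximum is at least ⌈86/11⌉ = 8.
Equality holds with 9 values of 8 and 2 values of 7.

8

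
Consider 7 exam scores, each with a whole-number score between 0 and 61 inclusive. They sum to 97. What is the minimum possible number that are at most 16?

2

Each value above 16 is at least 17, contributing at least 17 − 0 = 17 above the floor 0.
The sum exceeds the floor total 0 by 97, so at most ⌊97/17⌋ = 5 exceed 16, and at least 2 are ≤ 16.
Exactly 2 works: 2 values at 0 and 5 at 17 total 85; raise one of the low values by 12 (still ≤ 16) to hit 97.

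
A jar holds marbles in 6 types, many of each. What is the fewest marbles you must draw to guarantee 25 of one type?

You could draw 24 of every type without reaching 25 of any — 144 in all.
One more forces 25 of some type, so 144 + 1 = 145.

145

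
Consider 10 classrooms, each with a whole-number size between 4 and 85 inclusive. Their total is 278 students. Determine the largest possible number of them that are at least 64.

Suppose k of them are at least 64. Those contribute at least 64 each and the other 10 − k at least 4 each.
So the total is at least 64k + 4(10 − k) = 40 + 60k. This must be ≤ 278, giving k ≤ 3.
k = 3 is achieved by 3 values at 64 and 7 at 4, total 220; add 58 to one value (staying below 64) to reach 278.

3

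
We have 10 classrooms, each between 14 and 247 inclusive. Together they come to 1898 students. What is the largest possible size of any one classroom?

To make one classroom as large as possible, make the other 9 as small as possible.
The other 9 contribute at least 9 × 14 = 126, leaving at most 1898 − 126 = 1772.
But each classroom is capped at 247, so the maximum is 247.
Achievable: one at 247 and the other 9 totalling 1651, which fits since 9 × 14 ≤ 1651 ≤ 9 × 247.

247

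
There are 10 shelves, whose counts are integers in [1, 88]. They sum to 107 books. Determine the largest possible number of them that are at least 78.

1

With k values at 78 or above and the rest at least 1, the sum is at least 10 + 77k.
Since the sum is 107, we need 77k ≤ 97, i.e. k ≤ 1.
k = 1 is achieved by 1 value at 78 and 9 at 1, total 87; add 20 to one value (staying below 78) to reach 107.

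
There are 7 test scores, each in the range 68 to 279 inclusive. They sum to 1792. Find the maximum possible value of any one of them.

Maximizing one value means minimizing the remaining 6.
The other 6 contribute at least 6 × 68 = 408, leaving at most 1792 − 408 = 1384.
But each score is capped at 279, so the maximum is 279.
Achievable: one at 279 and the other 6 totalling 1513, which fits since 6 × 68 ≤ 1513 ≤ 6 × 279.

279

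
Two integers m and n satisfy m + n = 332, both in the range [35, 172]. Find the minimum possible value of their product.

Since m + n is fixed, pushing one of them to its bound minimizes the product.
The extreme feasible split is m = 160, n = 172, giving mn = 27520.

27520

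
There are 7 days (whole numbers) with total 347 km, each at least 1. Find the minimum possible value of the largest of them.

If every one of the 7 were at most 49, the total would be at most 7 × 49 = 343 < 347.
Achievable: 4 of them at 50 and 3 at 49 total 347.

50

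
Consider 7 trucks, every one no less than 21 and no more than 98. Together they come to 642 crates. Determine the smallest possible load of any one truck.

54

To make one truck as small as possible, make the other 6 as large as possible.
The other 6 contribute at most 6 × 98 = 588, leaving at least 642 − 588 = 54.
Since 54 ≥ 21, this is achievable: one at 54 and 6 at 98.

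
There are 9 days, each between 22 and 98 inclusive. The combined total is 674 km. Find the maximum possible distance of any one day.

98

To make one day as large as possible, make the other 8 as small as possible.
The other 8 contribute at least 8 × 22 = 176, leaving at most 674 − 176 = 498.
But each day is capped at 98, so the maximum is 98.
Achievable: one at 98 and the other 8 totalling 576, which fits since 8 × 22 ≤ 576 ≤ 8 × 98.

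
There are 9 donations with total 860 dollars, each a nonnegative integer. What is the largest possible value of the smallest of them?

If every one of the 9 were at least 96, the total would be at least 9 × 96 = 864 > 860.
Equality holds with 4 values of 95 and 5 values of 96.

95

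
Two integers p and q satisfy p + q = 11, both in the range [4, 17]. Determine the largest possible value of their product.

For a fixed sum, the product pq is largest when p and q are as close as possible.
Taking p = 5 and q = 6 (both in [4, 17]) gives pq = 30.

30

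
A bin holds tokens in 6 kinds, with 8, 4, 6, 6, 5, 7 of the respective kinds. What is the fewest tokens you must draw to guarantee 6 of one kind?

In the worst case you take as many as possible of each kind without reaching 6: 5 + 4 + 5 + 5 + 5 + 5 = 29.
The next one must give 6 of some kind, so 29 + 1 = 30.

30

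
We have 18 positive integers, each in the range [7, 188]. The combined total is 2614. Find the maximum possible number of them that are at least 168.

15

If k of the values are ≥ 168, the total is ≥ 168k + 7(18 − k).
Setting 168k + 7(18 − k) ≤ 2614 gives 161k ≤ 2488, so k ≤ 15.
k = 15 is achieved by 15 values at 168 and 3 at 7, total 2541; add 73 to one value (staying below 168) to reach 2614.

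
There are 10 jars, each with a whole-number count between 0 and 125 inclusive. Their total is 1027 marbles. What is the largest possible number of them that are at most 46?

2

Suppose k of them are at most 46. Those contribute at most 46 each and the rest at most 125 each.
So the total is at most 46k + 125(10 − k) = 1250 − 79k. This must still be ≥ 1027, so k ≤ 2.
k = 2 is achieved by 2 values at 46 and 8 at 125, total 1092; lower one of the 125's by 65 (still > 46) to reach 1027.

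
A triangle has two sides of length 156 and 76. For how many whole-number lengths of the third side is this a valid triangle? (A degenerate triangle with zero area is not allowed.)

151

The triangle inequality gives |156 − 76| < c < 156 + 76, i.e. 80 < c < 232.
So c can be any integer from 81 to 231: 151 values.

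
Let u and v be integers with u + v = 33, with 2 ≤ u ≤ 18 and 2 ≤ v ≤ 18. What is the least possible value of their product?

Since u + v is fixed, pushing one of them to its bound minimizes the product.
The extreme feasible split is u = 15, v = 18, giving uv = 270.

270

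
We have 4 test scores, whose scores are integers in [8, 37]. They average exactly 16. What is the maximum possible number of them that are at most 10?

The total is 4 × 16 = 64.
Suppose k of them are at most 10. Those contribute at most 10 each and the rest at most 37 each.
So the total is at most 10k + 37(4 − k) = 148 − 27k. This must still be ≥ 64, so k ≤ 3.
k = 3 is achieved by 3 values at 10 and 1 at 37, total 67; lower one of the 37's by 3 (still > 10) to reach 64.

3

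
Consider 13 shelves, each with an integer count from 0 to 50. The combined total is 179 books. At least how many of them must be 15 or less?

2

Let j be the number exceeding 15. Then the total is ≥ 16·j + 0·(13 − j) = 0 + 16j.
So 16j ≤ 179 and j ≤ 11; hence at least 13 − 11 = 2 are ≤ 15.
Exactly 2 works: 2 values at 0 and 11 at 16 total 176; raise one of the low values by 3 (still ≤ 15) to hit 179.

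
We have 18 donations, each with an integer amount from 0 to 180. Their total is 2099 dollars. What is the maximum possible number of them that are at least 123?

17

With k values at 123 or above and the rest at least 0, the sum is at least 0 + 123k.
Since the sum is 2099, we need 123k ≤ 2099, i.e. k ≤ 17.
k = 17 is achieved by 17 values at 123 and 1 at 0, total 2091; add 8 to one value (staying below 123) to reach 2099.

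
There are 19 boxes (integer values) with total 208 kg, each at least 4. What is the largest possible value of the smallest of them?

10

If every one of the 19 were at least 11, the total would be at least 19 × 11 = 209 > 208.
Achievable: 1 of them at 10 and 18 at 11 total 208.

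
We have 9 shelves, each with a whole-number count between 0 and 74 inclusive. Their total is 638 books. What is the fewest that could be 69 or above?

If only k of them are at least 69, the other 9 − k are at most 68, so the total is at most k·74 + (9 − k)·68.
This must reach 638, so k·74 + (9 − k)·68 ≥ 638, giving k ≥ 5.
Exactly 5 works: 5 values at 74 and 4 at 68 total 642; lower one of the high values by 4 (still ≥ 69) to hit 638.

5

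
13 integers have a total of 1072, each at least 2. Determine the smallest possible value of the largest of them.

83

If every one of the 13 were at most 82, the total would be at most 13 × 82 = 1066 < 1072.
Equality holds with 6 values of 83 and 7 values of 82.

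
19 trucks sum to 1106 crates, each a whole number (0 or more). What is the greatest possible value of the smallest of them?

58

The 19 values sum to 1106, so their minimum is at most ⌊1106/19⌋ = 58.
Achievable: 15 of them at 58 and 4 at 59 total 1106.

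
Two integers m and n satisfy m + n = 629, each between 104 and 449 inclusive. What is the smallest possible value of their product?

Since m + n is fixed, pushing one of them to its bound minimizes the product.
At the endpoint m = 180, n = 629 − 180 = 449, so mn = 180 × 449 = 80820.

80820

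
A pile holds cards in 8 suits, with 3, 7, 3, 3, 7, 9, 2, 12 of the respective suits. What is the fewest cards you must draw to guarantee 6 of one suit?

In the worst case you take as many as possible of each suit without reaching 6: 3 + 5 + 3 + 3 + 5 + 5 + 2 + 5 = 31.
The next one must give 6 of some suit, so 31 + 1 = 32.

32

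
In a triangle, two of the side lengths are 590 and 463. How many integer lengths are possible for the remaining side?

925

The triangle inequality gives |590 − 463| < c < 590 + 463, i.e. 127 < c < 1053.
So c can be any integer from 128 to 1052: 925 values.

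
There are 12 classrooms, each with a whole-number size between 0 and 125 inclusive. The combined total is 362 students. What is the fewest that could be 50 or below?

5

Let j be the number exceeding 50. Then the total is ≥ 51·j + 0·(12 − j) = 0 + 51j.
So 51j ≤ 362 and j ≤ 7; hence at least 12 − 7 = 5 are ≤ 50.
Exactly 5 works: 5 values at 0 and 7 at 51 total 357; raise one of the low values by 5 (still ≤ 50) to hit 362.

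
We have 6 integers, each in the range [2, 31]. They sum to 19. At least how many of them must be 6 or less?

Let j be the number exceeding 6. Then the total is ≥ 7·j + 2·(6 − j) = 12 + 5j.
So 5j ≤ 7 and j ≤ 1; hence at least 6 − 1 = 5 are ≤ 6.
Exactly 5 works: 5 values at 2 and 1 at 7 total 17; raise one of the low values by 2 (still ≤ 6) to hit 19.

5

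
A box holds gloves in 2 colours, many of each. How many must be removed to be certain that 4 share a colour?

7

You could draw 3 of every colour without reaching 4 of any — 6 in all.
One more forces 4 of some colour, so 6 + 1 = 7.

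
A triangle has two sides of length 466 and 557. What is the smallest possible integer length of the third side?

The third side must exceed |466 − 557| = 91.
The smallest integer above 91 is 92.

92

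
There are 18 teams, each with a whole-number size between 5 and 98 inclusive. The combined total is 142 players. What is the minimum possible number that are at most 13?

13

Let j be the number exceeding 13. Then the total is ≥ 14·j + 5·(18 − j) = 90 + 9j.
So 9j ≤ 52 and j ≤ 5; hence at least 18 − 5 = 13 are ≤ 13.
Exactly 13 works: 13 values at 5 and 5 at 14 total 135; raise one of the low values by 7 (still ≤ 13) to hit 142.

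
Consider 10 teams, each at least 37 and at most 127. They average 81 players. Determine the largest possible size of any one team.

127

Maximizing one value means minimizing the remaining 9.
The total is 10 × 81 = 810.
The other 9 contribute at least 9 × 37 = 333, leaving at most 810 − 333 = 477.
But each team is capped at 127, so the maximum is 127.
Achievable: one at 127 and the other 9 totalling 683, which fits since 9 × 37 ≤ 683 ≤ 9 × 127.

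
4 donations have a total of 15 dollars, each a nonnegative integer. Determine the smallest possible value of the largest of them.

4

Some value must be at least ⌈15/4⌉ = 4, since 4 × 3 = 12 < 15.
Equality holds with 3 values of 4 and 1 value of 3.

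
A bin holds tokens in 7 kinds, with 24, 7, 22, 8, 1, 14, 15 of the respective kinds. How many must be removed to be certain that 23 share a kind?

In the worst case you take as many as possible of each kind without reaching 23: 22 + 7 + 22 + 8 + 1 + 14 + 15 = 89.
The next one must give 23 of some kind, so 89 + 1 = 90.

90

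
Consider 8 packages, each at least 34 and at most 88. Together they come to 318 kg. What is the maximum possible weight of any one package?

80

To make one package as large as possible, make the other 7 as small as possible.
The other 7 contribute at least 7 × 34 = 238, leaving at most 318 − 238 = 80.
Since 80 ≤ 88, this is achievable: one at 80 and 7 at 34.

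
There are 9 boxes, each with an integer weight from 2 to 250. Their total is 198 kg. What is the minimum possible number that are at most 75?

7

Each value above 75 is at least 76, contributing at least 76 − 2 = 74 above the floor 2.
The sum exceeds the floor total 18 by 180, so at most ⌊180/74⌋ = 2 exceed 75, and at least 7 are ≤ 75.
Exactly 7 works: 7 values at 2 and 2 at 76 total 166; raise one of the low values by 32 (still ≤ 75) to hit 198.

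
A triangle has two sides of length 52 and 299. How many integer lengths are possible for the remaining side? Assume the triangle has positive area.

103

The triangle inequality gives |52 − 299| < c < 52 + 299, i.e. 247 < c < 351.
So c can be any integer from 248 to 350: 103 values.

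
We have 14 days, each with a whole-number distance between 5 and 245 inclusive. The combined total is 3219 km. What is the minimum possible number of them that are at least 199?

10

Suppose at most 14 − j of them reach 199; then j values are ≤ 198 and the rest ≤ 245.
The total is then ≤ 198·j + 245·(14 − j) = 3430 − 47j. For this to be ≥ 3219 we need j ≤ 4, so at least 14 − 4 = 10 must reach 199.
Exactly 10 works: 10 values at 245 and 4 at 198 total 3242; lower one of the high values by 23 (still ≥ 199) to hit 3219.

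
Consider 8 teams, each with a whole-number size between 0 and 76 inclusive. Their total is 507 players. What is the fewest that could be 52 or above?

4

Suppose at most 8 − j of them reach 52; then j values are ≤ 51 and the rest ≤ 76.
The total is then ≤ 51·j + 76·(8 − j) = 608 − 25j. For this to be ≥ 507 we need j ≤ 4, so at least 8 − 4 = 4 must reach 52.
Exactly 4 works: 4 values at 76 and 4 at 51 total 508; lower one of the high values by 1 (still ≥ 52) to hit 507.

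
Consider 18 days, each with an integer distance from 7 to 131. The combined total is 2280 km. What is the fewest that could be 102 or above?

Suppose at most 18 − j of them reach 102; then j values are ≤ 101 and the rest ≤ 131.
The total is then ≤ 101·j + 131·(18 − j) = 2358 − 30j. For this to be ≥ 2280 we need j ≤ 2, so at least 18 − 2 = 16 must reach 102.
Exactly 16 works: 16 values at 131 and 2 at 101 total 2298; lower one of the high values by 18 (still ≥ 102) to hit 2280.

16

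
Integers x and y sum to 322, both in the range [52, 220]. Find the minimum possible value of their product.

22440

xy = x(322 − x) is concave in x, so over [102, 220] it is minimized at an endpoint.
At the endpoint x = 102, y = 322 − 102 = 220, so xy = 102 × 220 = 22440.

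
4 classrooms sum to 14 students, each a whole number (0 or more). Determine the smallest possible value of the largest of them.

4

If every one of the 4 were at most 3, the total would be at most 4 × 3 = 12 < 14.
Achievable: 2 of them at 4 and 2 at 3 total 14.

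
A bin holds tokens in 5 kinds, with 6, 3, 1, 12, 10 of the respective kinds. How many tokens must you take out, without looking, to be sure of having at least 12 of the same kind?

In the worst case you take as many as possible of each kind without reaching 12: 6 + 3 + 1 + 11 + 10 = 31.
The next one must give 12 of some kind, so 31 + 1 = 32.

32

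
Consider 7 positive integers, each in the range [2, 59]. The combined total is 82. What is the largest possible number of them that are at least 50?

Suppose k of them are at least 50. Those contribute at least 50 each and the other 7 − k at least 2 each.
So the total is at least 50k + 2(7 − k) = 14 + 48k. This must be ≤ 82, giving k ≤ 1.
k = 1 is achieved by 1 value at 50 and 6 at 2, total 62; add 20 to one value (staying below 50) to reach 82.

1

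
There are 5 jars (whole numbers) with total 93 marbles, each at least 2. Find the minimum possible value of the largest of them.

The 5 values sum to 93, so their maximum is at least ⌈93/5⌉ = 19.
Equality holds with 3 values of 19 and 2 values of 18.

19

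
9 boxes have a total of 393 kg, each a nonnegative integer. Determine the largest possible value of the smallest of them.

The average is 393/9 < 44, so some value is ≤ 43.
Equality holds with 3 values of 43 and 6 values of 44.

43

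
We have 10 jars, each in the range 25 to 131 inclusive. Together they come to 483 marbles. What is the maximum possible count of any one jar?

Maximizing one value means minimizing the remaining 9.
The other 9 contribute at least 9 × 25 = 225, leaving at most 483 − 225 = 258.
But each jar is capped at 131, so the maximum is 131.
Achievable: one at 131 and the other 9 totalling 352, which fits since 9 × 25 ≤ 352 ≤ 9 × 131.

131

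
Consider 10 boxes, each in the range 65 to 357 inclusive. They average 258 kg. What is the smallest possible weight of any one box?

To make one box as small as possible, make the other 9 as large as possible.
The total is 10 × 258 = 2580.
The other 9 can take up 9 × 357 = 3213 ≥ 2580 − 65, so one box can sit at its floor of 65.
Achievable: one at 65 and the other 9 totalling 2515, which fits since 9 × 65 ≤ 2515 ≤ 9 × 357.

65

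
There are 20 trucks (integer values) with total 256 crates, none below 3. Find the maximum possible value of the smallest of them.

12

The average is 256/20 < 13, so some value is ≤ 12.
Taking 4 copies of 12 and 16 copies of 13 gives exactly 256, so 12 is attained.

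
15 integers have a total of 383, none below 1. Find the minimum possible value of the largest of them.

The average is 383/15 > 25, so not all 15 can be 25 or less; the largest is ≥ 26.
Achievable: 8 of them at 26 and 7 at 25 total 383.

26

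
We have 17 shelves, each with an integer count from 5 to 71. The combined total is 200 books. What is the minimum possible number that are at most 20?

10

If only k of them are at most 20, the other 17 − k are at least 21, so the total is at least (17 − k)·21 + k·5.
This is ≤ 200, so (17 − k)·21 + 5k ≤ 200, which gives k ≥ 10.
Exactly 10 works: 10 values at 5 and 7 at 21 total 197; raise one of the low values by 3 (still ≤ 20) to hit 200.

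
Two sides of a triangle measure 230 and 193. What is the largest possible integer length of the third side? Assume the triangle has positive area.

422

The third side must be less than 230 + 193 = 423.
The largest integer below 423 is 422.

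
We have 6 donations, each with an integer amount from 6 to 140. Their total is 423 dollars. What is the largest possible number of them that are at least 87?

With k values at 87 or above and the rest at least 6, the sum is at least 36 + 81k.
Since the sum is 423, we need 81k ≤ 387, i.e. k ≤ 4.
k = 4 is achieved by 4 values at 87 and 2 at 6, total 360; add 63 to one value (staying below 87) to reach 423.

4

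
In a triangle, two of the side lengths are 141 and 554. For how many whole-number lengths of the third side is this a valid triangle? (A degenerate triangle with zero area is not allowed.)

The triangle inequality gives |141 − 554| < c < 141 + 554, i.e. 413 < c < 695.
So c can be any integer from 414 to 694: 281 values.

281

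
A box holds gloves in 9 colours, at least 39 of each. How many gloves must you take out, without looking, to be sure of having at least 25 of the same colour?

217

You could draw 24 of every colour without reaching 25 of any — 216 in all.
One more forces 25 of some colour, so 216 + 1 = 217.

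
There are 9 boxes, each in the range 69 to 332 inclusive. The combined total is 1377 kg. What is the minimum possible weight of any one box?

69

Minimizing one value means maximizing the remaining 8.
The other 8 can take up 8 × 332 = 2656 ≥ 1377 − 69, so one box can sit at its floor of 69.
Achievable: one at 69 and the other 8 totalling 1308, which fits since 8 × 69 ≤ 1308 ≤ 8 × 332.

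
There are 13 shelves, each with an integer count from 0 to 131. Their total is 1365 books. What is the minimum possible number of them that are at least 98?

Each value short of 98 is at most 97, costing at least 131 − 97 = 34 against the maximum total of 1703.
We can afford to lose at most 1703 − 1365 = 338, so at most ⌊338/34⌋ = 9 fall short, and at least 4 are ≥ 98.
Exactly 4 works: 4 values at 131 and 9 at 97 total 1397; lower one of the high values by 32 (still ≥ 98) to hit 1365.

4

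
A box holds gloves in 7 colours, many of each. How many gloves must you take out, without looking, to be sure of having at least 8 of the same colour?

In the worst case you draw 7 of each of the 7 colours: 7 × 7 = 49.
One more forces 8 of some colour, so 49 + 1 = 50.

50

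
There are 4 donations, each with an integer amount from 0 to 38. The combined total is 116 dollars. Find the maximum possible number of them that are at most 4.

1

Each value at 4 or below falls at least 38 − 4 = 34 short of the ceiling 38.
The ceiling total is 4 × 38 = 152, and we need 116, so at most ⌊(152 − 116)/34⌋ = 1 can be that low.
k = 1 is achieved by 1 value at 4 and 3 at 38, total 118; lower one of the 38's by 2 (still > 4) to reach 116.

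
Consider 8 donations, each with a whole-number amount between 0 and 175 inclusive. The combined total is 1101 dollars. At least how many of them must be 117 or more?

Suppose at most 8 − j of them reach 117; then j values are ≤ 116 and the rest ≤ 175.
The total is then ≤ 116·j + 175·(8 − j) = 1400 − 59j. For this to be ≥ 1101 we need j ≤ 5, so at least 8 − 5 = 3 must reach 117.
Exactly 3 works: 3 values at 175 and 5 at 116 total 1105; lower one of the high values by 4 (still ≥ 117) to hit 1101.

3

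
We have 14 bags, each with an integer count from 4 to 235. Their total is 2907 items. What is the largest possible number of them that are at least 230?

If k of the values are ≥ 230, the total is ≥ 230k + 4(14 − k).
Setting 230k + 4(14 − k) ≤ 2907 gives 226k ≤ 2851, so k ≤ 12.
k = 12 is achieved by 12 values at 230 and 2 at 4, total 2768; add 139 to one value (staying below 230) to reach 2907.

12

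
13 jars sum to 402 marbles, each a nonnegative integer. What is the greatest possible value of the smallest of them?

The 13 values sum to 402, so their minimum is at most ⌊402/13⌋ = 30.
Equality holds with 1 value of 30 and 12 values of 31.

30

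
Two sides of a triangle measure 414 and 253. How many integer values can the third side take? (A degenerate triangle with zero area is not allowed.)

The triangle inequality gives |414 − 253| < c < 414 + 253, i.e. 161 < c < 667.
So c can be any integer from 162 to 666: 505 values.

505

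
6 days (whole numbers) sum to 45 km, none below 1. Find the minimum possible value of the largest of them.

8

If every one of the 6 were at most 7, the total would be at most 6 × 7 = 42 < 45.
Equality holds with 3 values of 8 and 3 values of 7.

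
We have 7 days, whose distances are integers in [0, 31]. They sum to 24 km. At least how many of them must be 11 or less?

Each value above 11 is at least 12, contributing at least 12 − 0 = 12 above the floor 0.
The sum exceeds the floor total 0 by 24, so at most ⌊24/12⌋ = 2 exceed 11, and at least 5 are ≤ 11.
Exactly 5 works: 5 values at 0 and 2 at 12 total 24.

5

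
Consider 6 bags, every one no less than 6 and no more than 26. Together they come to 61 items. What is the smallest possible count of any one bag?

Minimizing one value means maximizing the remaining 5.
The other 5 can take up 5 × 26 = 130 ≥ 61 − 6, so one bag can sit at its floor of 6.
Achievable: one at 6 and the other 5 totalling 55, which fits since 5 × 6 ≤ 55 ≤ 5 × 26.

6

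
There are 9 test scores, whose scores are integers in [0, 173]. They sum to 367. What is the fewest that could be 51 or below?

2

Each value above 51 is at least 52, contributing at least 52 − 0 = 52 above the floor 0.
The sum exceeds the floor total 0 by 367, so at most ⌊367/52⌋ = 7 exceed 51, and at least 2 are ≤ 51.
Exactly 2 works: 2 values at 0 and 7 at 52 total 364; raise one of the low values by 3 (still ≤ 51) to hit 367.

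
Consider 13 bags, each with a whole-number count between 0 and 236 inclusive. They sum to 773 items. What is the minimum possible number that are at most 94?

Let j be the number exceeding 94. Then the total is ≥ 95·j + 0·(13 − j) = 0 + 95j.
So 95j ≤ 773 and j ≤ 8; hence at least 13 − 8 = 5 are ≤ 94.
Exactly 5 works: 5 values at 0 and 8 at 95 total 760; raise one of the low values by 13 (still ≤ 94) to hit 773.

5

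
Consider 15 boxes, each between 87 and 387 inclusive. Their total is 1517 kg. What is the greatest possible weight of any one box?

299

To make one box as large as possible, make the other 14 as small as possible.
The other 14 contribute at least 14 × 87 = 1218, leaving at most 1517 − 1218 = 299.
Since 299 ≤ 387, this is achievable: one at 299 and 14 at 87.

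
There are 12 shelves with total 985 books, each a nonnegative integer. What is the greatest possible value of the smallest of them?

The average is 985/12 < 83, so some value is ≤ 82.
Equality holds with 11 values of 82 and 1 value of 83.

82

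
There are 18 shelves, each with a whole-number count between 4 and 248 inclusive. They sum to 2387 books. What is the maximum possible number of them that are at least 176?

With k values at 176 or above and the rest at least 4, the sum is at least 72 + 172k.
Since the sum is 2387, we need 172k ≤ 2315, i.e. k ≤ 13.
k = 13 is achieved by 13 values at 176 and 5 at 4, total 2308; add 79 to one value (staying below 176) to reach 2387.

13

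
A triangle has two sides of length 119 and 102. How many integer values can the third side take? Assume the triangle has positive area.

The triangle inequality gives |119 − 102| < c < 119 + 102, i.e. 17 < c < 221.
So c can be any integer from 18 to 220: 203 values.

203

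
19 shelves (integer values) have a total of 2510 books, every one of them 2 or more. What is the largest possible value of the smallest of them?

132

The 19 values sum to 2510, so their minimum is at most ⌊2510/19⌋ = 132.
Equality holds with 17 values of 132 and 2 values of 133.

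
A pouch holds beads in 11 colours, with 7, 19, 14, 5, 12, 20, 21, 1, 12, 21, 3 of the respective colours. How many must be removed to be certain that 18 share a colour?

In the worst case you take as many as possible of each colour without reaching 18: 7 + 17 + 14 + 5 + 12 + 17 + 17 + 1 + 12 + 17 + 3 = 122.
The next one must give 18 of some colour, so 122 + 1 = 123.

123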